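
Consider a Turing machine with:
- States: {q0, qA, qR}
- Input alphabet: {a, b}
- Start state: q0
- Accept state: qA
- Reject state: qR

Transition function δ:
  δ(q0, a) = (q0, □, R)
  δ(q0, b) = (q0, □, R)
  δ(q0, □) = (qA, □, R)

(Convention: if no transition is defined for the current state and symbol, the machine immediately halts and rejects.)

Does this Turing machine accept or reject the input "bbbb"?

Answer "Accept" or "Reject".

Execution trace:
Initial: [q0]bbbb
Step 1: δ(q0, b) = (q0, □, R) → □[q0]bbb
Step 2: δ(q0, b) = (q0, □, R) → □□[q0]bb
Step 3: δ(q0, b) = (q0, □, R) → □□□[q0]b
Step 4: δ(q0, b) = (q0, □, R) → □□□□[q0]□
Step 5: δ(q0, □) = (qA, □, R) → □□□□□[qA]□

The machine reaches the accept state qA and halts.

Answer: Accept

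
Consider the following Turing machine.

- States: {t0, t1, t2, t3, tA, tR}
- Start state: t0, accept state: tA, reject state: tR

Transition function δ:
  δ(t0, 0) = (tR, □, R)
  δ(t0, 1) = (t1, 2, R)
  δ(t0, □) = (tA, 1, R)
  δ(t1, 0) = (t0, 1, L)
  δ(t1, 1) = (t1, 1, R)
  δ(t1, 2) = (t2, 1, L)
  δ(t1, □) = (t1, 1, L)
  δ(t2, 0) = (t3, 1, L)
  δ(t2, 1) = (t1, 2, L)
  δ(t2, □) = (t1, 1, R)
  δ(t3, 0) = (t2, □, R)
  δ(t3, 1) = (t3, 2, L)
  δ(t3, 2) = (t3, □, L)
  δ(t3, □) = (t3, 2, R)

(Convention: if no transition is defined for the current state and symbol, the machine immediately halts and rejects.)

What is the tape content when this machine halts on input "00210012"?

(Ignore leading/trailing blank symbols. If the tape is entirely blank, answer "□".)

Execution trace:
Initial: [t0]00210012
Step 1: δ(t0, 0) = (tR, □, R) → □[tR]0210012

The machine reaches the reject state tR and halts.

Final tape (ignoring leading/trailing blanks): 0210012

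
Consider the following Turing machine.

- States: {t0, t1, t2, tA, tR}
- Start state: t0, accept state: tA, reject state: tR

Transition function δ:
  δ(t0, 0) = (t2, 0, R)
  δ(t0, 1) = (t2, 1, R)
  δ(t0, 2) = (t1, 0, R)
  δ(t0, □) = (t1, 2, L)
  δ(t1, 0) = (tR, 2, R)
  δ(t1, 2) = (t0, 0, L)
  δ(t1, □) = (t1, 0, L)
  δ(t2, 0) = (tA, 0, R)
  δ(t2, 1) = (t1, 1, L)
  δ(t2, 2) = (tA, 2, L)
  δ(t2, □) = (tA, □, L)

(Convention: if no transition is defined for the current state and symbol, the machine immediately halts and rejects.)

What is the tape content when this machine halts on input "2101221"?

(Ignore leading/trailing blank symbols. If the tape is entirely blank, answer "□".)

Execution trace:
Initial: [t0]2101221
Step 1: δ(t0, 2) = (t1, 0, R) → 0[t1]101221

No transition is defined for δ(t1, 1). By convention the machine halts and rejects.

Final tape (ignoring leading/trailing blanks): 0101221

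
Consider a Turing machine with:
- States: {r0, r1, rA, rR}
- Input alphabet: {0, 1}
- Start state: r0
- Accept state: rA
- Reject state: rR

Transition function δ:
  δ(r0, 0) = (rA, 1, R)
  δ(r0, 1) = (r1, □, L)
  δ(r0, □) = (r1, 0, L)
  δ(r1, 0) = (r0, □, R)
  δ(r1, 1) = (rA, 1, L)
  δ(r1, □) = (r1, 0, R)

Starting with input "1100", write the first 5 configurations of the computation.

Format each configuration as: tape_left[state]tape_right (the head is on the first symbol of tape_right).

Transitions applied:
Step 1: δ(r0, 1) = (r1, □, L)
Step 2: δ(r1, □) = (r1, 0, R)
Step 3: δ(r1, □) = (r1, 0, R)
Step 4: δ(r1, 1) = (rA, 1, L)

The first 5 configurations are:
[r0]1100 ⊢ [r1]□□100 ⊢ 0[r1]□100 ⊢ 00[r1]100 ⊢ 0[rA]0100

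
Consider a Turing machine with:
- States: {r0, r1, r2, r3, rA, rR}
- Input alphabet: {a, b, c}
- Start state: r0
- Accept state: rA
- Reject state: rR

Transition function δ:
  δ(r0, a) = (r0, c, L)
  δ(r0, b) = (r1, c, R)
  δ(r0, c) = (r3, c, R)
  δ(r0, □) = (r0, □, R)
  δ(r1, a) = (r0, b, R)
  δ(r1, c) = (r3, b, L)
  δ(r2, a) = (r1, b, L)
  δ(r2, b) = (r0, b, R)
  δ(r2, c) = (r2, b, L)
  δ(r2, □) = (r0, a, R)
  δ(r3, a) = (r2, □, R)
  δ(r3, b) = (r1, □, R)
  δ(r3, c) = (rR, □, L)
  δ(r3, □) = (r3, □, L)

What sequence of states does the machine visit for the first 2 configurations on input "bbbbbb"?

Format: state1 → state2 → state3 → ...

Execution trace:
Initial: [r0]bbbbbb
Step 1: δ(r0, b) = (r1, c, R) → c[r1]bbbbb

No transition is defined for δ(r1, b). By convention the machine halts and rejects.

State sequence: r0 → r1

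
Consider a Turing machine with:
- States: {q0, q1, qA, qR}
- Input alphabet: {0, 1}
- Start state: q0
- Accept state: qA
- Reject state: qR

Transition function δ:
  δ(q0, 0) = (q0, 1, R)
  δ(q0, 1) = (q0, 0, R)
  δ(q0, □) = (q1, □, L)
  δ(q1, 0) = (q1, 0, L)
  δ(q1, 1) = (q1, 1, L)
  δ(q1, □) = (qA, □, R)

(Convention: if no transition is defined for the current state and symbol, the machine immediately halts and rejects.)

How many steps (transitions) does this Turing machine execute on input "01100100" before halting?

Execution trace:
Initial: [q0]01100100
Step 1: δ(q0, 0) = (q0, 1, R) → 1[q0]1100100
Step 2: δ(q0, 1) = (q0, 0, R) → 10[q0]100100
Step 3: δ(q0, 1) = (q0, 0, R) → 100[q0]00100
Step 4: δ(q0, 0) = (q0, 1, R) → 1001[q0]0100
Step 5: δ(q0, 0) = (q0, 1, R) → 10011[q0]100
Step 6: δ(q0, 1) = (q0, 0, R) → 100110[q0]00
Step 7: δ(q0, 0) = (q0, 1, R) → 1001101[q0]0
Step 8: δ(q0, 0) = (q0, 1, R) → 10011011[q0]□
Step 9: δ(q0, □) = (q1, □, L) → 1001101[q1]1□
Step 10: δ(q1, 1) = (q1, 1, L) → 100110[q1]11□
Step 11: δ(q1, 1) = (q1, 1, L) → 10011[q1]011□
Step 12: δ(q1, 0) = (q1, 0, L) → 1001[q1]1011□
Step 13: δ(q1, 1) = (q1, 1, L) → 100[q1]11011□
Step 14: δ(q1, 1) = (q1, 1, L) → 10[q1]011011□
Step 15: δ(q1, 0) = (q1, 0, L) → 1[q1]0011011□
Step 16: δ(q1, 0) = (q1, 0, L) → [q1]10011011□
Step 17: δ(q1, 1) = (q1, 1, L) → [q1]□10011011□
Step 18: δ(q1, □) = (qA, □, R) → □[qA]10011011□

The machine reaches the accept state qA and halts.

The machine executed 18 steps before halting.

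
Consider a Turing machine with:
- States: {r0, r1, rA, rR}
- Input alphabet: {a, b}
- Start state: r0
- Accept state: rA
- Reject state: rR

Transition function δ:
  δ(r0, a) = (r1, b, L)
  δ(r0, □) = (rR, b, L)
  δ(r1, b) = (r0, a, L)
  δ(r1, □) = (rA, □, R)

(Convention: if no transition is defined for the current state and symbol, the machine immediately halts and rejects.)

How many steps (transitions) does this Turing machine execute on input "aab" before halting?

Execution trace:
Initial: [r0]aab
Step 1: δ(r0, a) = (r1, b, L) → [r1]□bab
Step 2: δ(r1, □) = (rA, □, R) → □[rA]bab

The machine reaches the accept state rA and halts.

The machine executed 2 steps before halting.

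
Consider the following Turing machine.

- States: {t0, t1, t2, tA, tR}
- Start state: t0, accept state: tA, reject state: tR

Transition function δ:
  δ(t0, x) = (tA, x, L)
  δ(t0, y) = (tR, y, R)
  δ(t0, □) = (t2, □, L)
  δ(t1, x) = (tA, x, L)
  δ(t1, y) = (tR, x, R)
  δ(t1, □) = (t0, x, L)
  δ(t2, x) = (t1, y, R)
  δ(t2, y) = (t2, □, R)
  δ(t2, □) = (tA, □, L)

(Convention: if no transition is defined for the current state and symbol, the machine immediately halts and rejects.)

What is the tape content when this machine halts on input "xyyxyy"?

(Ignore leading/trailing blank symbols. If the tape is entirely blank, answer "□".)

Execution trace:
Initial: [t0]xyyxyy
Step 1: δ(t0, x) = (tA, x, L) → [tA]□xyyxyy

The machine reaches the accept state tA and halts.

Final tape (ignoring leading/trailing blanks): xyyxyy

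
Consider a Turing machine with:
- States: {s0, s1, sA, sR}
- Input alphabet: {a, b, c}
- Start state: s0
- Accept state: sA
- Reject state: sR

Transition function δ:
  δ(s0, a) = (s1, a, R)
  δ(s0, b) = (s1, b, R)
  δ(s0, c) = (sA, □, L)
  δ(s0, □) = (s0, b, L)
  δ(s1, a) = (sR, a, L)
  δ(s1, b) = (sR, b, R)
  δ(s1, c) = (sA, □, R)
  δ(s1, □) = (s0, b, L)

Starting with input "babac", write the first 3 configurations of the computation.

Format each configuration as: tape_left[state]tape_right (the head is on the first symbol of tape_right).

Transitions applied:
Step 1: δ(s0, b) = (s1, b, R)
Step 2: δ(s1, a) = (sR, a, L)

The first 3 configurations are:
[s0]babac ⊢ b[s1]abac ⊢ [sR]babac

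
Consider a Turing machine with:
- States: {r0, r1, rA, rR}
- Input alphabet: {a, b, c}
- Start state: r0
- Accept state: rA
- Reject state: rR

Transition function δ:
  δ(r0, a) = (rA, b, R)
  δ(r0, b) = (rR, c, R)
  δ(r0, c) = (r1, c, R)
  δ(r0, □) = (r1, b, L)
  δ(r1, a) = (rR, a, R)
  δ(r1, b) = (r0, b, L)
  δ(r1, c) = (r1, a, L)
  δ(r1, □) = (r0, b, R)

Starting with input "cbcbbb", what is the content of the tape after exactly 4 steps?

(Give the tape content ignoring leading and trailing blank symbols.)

Execution trace:
Initial: [r0]cbcbbb
Step 1: δ(r0, c) = (r1, c, R) → c[r1]bcbbb
Step 2: δ(r1, b) = (r0, b, L) → [r0]cbcbbb
Step 3: δ(r0, c) = (r1, c, R) → c[r1]bcbbb
Step 4: δ(r1, b) = (r0, b, L) → [r0]cbcbbb

After 4 steps, the tape (ignoring leading/trailing blanks) is: cbcbbb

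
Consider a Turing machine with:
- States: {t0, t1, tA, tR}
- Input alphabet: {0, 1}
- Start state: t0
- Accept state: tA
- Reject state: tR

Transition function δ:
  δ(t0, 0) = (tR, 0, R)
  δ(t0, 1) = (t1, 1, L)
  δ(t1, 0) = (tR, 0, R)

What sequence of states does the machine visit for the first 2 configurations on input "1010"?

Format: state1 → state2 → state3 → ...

Execution trace:
Initial: [t0]1010
Step 1: δ(t0, 1) = (t1, 1, L) → [t1]□1010

No transition is defined for δ(t1, □). By convention the machine halts and rejects.

State sequence: t0 → t1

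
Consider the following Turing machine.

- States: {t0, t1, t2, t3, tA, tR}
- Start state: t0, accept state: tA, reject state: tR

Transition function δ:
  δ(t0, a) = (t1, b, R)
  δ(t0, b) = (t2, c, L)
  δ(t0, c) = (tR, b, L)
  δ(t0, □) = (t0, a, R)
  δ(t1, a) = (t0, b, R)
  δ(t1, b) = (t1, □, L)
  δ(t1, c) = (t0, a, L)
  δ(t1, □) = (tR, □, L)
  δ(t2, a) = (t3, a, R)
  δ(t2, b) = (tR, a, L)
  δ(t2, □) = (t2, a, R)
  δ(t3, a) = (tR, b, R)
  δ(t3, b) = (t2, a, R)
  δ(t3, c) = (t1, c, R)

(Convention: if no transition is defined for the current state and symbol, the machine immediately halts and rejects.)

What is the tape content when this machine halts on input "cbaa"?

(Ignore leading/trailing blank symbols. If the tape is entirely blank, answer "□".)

Execution trace:
Initial: [t0]cbaa
Step 1: δ(t0, c) = (tR, b, L) → [tR]□bbaa

The machine reaches the reject state tR and halts.

Final tape (ignoring leading/trailing blanks): bbaa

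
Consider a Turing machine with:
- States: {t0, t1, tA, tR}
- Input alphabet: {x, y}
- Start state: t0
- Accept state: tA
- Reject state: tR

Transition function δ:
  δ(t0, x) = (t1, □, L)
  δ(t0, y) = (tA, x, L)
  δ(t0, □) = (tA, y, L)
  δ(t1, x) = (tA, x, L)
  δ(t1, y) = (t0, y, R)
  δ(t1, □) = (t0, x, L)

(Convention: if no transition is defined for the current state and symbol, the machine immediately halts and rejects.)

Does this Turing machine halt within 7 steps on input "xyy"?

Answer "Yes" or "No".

Execution trace:
Initial: [t0]xyy
Step 1: δ(t0, x) = (t1, □, L) → [t1]□□yy
Step 2: δ(t1, □) = (t0, x, L) → [t0]□x□yy
Step 3: δ(t0, □) = (tA, y, L) → [tA]□yx□yy

The machine reaches the accept state tA and halts.
The machine halted after 3 steps (within the 7-step bound).

Answer: Yes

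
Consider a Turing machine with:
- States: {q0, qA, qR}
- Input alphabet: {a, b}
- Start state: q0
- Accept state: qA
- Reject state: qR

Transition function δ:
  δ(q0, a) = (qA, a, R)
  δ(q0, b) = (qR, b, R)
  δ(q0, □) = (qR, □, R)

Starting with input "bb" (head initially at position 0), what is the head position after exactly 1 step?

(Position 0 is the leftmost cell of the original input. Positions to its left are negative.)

Execution trace (head position shown):
Step 0: [q0]bb  (head at position 0)
Step 1: move right → b[qR]b  (head at position 1)

After 1 step, the head is at position 1.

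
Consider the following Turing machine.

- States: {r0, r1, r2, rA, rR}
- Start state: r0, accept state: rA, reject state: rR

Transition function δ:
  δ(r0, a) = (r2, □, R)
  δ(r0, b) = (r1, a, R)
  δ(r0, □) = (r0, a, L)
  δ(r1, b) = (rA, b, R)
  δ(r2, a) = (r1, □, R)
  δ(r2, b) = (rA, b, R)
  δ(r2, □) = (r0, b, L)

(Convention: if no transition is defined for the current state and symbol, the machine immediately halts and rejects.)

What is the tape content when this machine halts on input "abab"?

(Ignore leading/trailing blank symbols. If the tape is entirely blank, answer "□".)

Execution trace:
Initial: [r0]abab
Step 1: δ(r0, a) = (r2, □, R) → □[r2]bab
Step 2: δ(r2, b) = (rA, b, R) → □b[rA]ab

The machine reaches the accept state rA and halts.

Final tape (ignoring leading/trailing blanks): bab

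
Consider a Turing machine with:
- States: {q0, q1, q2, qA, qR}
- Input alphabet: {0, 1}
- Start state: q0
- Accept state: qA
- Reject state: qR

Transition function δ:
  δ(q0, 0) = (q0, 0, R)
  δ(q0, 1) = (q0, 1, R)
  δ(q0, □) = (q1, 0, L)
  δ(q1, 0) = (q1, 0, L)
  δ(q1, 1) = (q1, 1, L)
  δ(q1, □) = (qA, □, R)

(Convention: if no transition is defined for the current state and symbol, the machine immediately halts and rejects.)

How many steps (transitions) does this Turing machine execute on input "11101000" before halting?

Execution trace:
Initial: [q0]11101000
Step 1: δ(q0, 1) = (q0, 1, R) → 1[q0]1101000
Step 2: δ(q0, 1) = (q0, 1, R) → 11[q0]101000
Step 3: δ(q0, 1) = (q0, 1, R) → 111[q0]01000
Step 4: δ(q0, 0) = (q0, 0, R) → 1110[q0]1000
Step 5: δ(q0, 1) = (q0, 1, R) → 11101[q0]000
Step 6: δ(q0, 0) = (q0, 0, R) → 111010[q0]00
Step 7: δ(q0, 0) = (q0, 0, R) → 1110100[q0]0
Step 8: δ(q0, 0) = (q0, 0, R) → 11101000[q0]□
Step 9: δ(q0, □) = (q1, 0, L) → 1110100[q1]00
Step 10: δ(q1, 0) = (q1, 0, L) → 111010[q1]000
Step 11: δ(q1, 0) = (q1, 0, L) → 11101[q1]0000
Step 12: δ(q1, 0) = (q1, 0, L) → 1110[q1]10000
Step 13: δ(q1, 1) = (q1, 1, L) → 111[q1]010000
Step 14: δ(q1, 0) = (q1, 0, L) → 11[q1]1010000
Step 15: δ(q1, 1) = (q1, 1, L) → 1[q1]11010000
Step 16: δ(q1, 1) = (q1, 1, L) → [q1]111010000
Step 17: δ(q1, 1) = (q1, 1, L) → [q1]□111010000
Step 18: δ(q1, □) = (qA, □, R) → □[qA]111010000

The machine reaches the accept state qA and halts.

The machine executed 18 steps before halting.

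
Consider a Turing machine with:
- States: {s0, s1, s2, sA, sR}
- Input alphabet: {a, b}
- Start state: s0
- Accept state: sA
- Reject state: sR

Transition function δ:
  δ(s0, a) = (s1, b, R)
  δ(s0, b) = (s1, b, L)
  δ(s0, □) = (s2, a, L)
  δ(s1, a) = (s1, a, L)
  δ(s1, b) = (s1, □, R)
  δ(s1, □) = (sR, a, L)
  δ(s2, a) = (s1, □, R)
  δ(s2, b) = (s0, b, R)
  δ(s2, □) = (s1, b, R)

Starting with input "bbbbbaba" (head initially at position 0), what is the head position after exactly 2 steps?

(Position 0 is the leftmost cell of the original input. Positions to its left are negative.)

Execution trace (head position shown):
Step 0: [s0]bbbbbaba  (head at position 0)
Step 1: move left → [s1]□bbbbbaba  (head at position -1)
Step 2: move left → [sR]□abbbbbaba  (head at position -2)

After 2 steps, the head is at position -2.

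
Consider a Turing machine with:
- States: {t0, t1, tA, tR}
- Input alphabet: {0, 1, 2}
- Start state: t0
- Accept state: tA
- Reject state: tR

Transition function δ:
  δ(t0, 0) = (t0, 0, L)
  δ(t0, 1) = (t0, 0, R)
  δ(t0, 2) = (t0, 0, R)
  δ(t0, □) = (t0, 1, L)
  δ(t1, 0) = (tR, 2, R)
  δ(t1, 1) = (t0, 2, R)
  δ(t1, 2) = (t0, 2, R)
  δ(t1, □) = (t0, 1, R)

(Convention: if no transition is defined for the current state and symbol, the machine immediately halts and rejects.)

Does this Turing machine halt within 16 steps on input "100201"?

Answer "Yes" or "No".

Execution trace:
Initial: [t0]100201
Step 1: δ(t0, 1) = (t0, 0, R) → 0[t0]00201
Step 2: δ(t0, 0) = (t0, 0, L) → [t0]000201
Step 3: δ(t0, 0) = (t0, 0, L) → [t0]□000201
Step 4: δ(t0, □) = (t0, 1, L) → [t0]□1000201
Step 5: δ(t0, □) = (t0, 1, L) → [t0]□11000201
Step 6: δ(t0, □) = (t0, 1, L) → [t0]□111000201
Step 7: δ(t0, □) = (t0, 1, L) → [t0]□1111000201
Step 8: δ(t0, □) = (t0, 1, L) → [t0]□11111000201
Step 9: δ(t0, □) = (t0, 1, L) → [t0]□111111000201
Step 10: δ(t0, □) = (t0, 1, L) → [t0]□1111111000201
Step 11: δ(t0, □) = (t0, 1, L) → [t0]□11111111000201
Step 12: δ(t0, □) = (t0, 1, L) → [t0]□111111111000201
Step 13: δ(t0, □) = (t0, 1, L) → [t0]□1111111111000201
Step 14: δ(t0, □) = (t0, 1, L) → [t0]□11111111111000201
Step 15: δ(t0, □) = (t0, 1, L) → [t0]□111111111111000201
Step 16: δ(t0, □) = (t0, 1, L) → [t0]□1111111111111000201

The machine has not reached a halting state after 16 steps.
The machine did not halt within the 16-step bound.

Answer: No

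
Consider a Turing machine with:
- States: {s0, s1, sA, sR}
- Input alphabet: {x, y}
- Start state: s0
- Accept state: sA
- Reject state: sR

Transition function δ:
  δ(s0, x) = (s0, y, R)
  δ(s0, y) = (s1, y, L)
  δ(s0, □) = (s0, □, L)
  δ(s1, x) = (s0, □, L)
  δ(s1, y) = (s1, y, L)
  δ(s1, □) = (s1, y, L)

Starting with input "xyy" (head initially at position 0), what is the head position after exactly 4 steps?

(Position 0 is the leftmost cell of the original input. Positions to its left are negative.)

Execution trace (head position shown):
Step 0: [s0]xyy  (head at position 0)
Step 1: move right → y[s0]yy  (head at position 1)
Step 2: move left → [s1]yyy  (head at position 0)
Step 3: move left → [s1]□yyy  (head at position -1)
Step 4: move left → [s1]□yyyy  (head at position -2)

After 4 steps, the head is at position -2.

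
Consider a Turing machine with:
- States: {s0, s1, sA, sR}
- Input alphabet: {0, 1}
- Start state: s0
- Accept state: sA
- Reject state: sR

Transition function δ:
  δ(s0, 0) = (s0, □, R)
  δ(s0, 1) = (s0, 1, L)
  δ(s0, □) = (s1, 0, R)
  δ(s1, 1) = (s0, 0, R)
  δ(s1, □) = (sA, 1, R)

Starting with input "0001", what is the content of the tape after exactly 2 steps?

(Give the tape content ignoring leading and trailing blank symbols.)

Execution trace:
Initial: [s0]0001
Step 1: δ(s0, 0) = (s0, □, R) → □[s0]001
Step 2: δ(s0, 0) = (s0, □, R) → □□[s0]01

After 2 steps, the tape (ignoring leading/trailing blanks) is: 01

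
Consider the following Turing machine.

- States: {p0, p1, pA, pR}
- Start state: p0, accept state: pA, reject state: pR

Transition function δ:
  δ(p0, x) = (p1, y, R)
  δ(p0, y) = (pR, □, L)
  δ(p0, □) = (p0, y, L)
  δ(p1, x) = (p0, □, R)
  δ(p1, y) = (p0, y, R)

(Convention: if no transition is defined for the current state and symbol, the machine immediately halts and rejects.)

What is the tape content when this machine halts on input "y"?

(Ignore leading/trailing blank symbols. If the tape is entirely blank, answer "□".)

Execution trace:
Initial: [p0]y
Step 1: δ(p0, y) = (pR, □, L) → [pR]□□

The machine reaches the reject state pR and halts.

Final tape (ignoring leading/trailing blanks): □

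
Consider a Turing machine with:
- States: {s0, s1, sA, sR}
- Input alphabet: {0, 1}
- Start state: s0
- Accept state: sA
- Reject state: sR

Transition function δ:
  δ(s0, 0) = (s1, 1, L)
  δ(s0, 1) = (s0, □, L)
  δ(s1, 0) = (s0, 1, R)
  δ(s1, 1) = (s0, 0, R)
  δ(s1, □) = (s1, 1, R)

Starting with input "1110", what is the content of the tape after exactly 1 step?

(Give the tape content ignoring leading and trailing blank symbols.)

Execution trace:
Initial: [s0]1110
Step 1: δ(s0, 1) = (s0, □, L) → [s0]□□110

No transition is defined for δ(s0, □). By convention the machine halts and rejects.

After 1 step, the tape (ignoring leading/trailing blanks) is: 110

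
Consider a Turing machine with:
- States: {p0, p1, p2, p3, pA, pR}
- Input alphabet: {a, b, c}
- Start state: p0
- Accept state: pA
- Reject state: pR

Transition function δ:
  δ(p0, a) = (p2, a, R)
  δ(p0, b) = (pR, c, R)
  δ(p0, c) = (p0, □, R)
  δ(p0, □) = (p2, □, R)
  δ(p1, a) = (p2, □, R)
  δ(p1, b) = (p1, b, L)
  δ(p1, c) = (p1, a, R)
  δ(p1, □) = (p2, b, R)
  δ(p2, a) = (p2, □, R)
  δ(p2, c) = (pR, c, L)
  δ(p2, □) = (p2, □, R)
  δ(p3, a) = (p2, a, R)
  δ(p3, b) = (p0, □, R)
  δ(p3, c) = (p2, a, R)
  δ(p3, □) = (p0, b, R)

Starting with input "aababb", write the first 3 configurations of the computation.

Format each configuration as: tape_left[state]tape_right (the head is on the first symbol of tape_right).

Transitions applied:
Step 1: δ(p0, a) = (p2, a, R)
Step 2: δ(p2, a) = (p2, □, R)

The first 3 configurations are:
[p0]aababb ⊢ a[p2]ababb ⊢ a□[p2]babb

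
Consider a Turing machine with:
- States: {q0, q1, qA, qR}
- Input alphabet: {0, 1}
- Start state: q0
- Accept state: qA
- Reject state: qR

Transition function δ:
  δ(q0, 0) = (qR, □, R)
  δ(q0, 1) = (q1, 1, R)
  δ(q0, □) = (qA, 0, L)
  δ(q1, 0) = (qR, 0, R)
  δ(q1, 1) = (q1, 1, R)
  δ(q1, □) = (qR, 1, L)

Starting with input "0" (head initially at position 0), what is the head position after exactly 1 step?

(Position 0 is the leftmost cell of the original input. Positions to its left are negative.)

Execution trace (head position shown):
Step 0: [q0]0  (head at position 0)
Step 1: move right → □[qR]□  (head at position 1)

After 1 step, the head is at position 1.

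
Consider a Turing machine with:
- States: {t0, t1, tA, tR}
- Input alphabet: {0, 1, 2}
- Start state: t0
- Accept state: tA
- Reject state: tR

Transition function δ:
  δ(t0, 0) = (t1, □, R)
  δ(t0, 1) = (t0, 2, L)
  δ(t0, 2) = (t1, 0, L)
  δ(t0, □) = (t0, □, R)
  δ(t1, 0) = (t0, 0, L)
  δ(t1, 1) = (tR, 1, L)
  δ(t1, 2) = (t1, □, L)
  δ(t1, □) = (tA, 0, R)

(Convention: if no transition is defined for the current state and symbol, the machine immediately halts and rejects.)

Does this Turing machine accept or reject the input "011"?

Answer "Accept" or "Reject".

Execution trace:
Initial: [t0]011
Step 1: δ(t0, 0) = (t1, □, R) → □[t1]11
Step 2: δ(t1, 1) = (tR, 1, L) → [tR]□11

The machine reaches the reject state tR and halts.

Answer: Reject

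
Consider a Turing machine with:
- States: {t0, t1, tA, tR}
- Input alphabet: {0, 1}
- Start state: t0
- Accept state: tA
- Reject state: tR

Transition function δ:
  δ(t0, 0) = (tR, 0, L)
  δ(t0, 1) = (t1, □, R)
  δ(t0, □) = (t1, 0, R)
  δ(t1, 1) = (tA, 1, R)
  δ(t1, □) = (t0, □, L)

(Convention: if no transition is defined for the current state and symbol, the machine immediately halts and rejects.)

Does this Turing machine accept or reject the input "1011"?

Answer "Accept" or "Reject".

Execution trace:
Initial: [t0]1011
Step 1: δ(t0, 1) = (t1, □, R) → □[t1]011

No transition is defined for δ(t1, 0). By convention the machine halts and rejects.

Answer: Reject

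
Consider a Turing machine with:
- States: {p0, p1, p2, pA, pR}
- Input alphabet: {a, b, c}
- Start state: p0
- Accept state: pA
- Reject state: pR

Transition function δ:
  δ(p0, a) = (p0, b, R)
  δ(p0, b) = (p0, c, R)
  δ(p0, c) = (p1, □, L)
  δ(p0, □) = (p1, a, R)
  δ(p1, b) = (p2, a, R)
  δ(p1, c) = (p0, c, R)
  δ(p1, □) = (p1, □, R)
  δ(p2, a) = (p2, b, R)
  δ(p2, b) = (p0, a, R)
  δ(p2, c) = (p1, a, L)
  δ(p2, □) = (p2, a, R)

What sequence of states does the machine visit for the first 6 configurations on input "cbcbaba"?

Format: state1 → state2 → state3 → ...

Execution trace:
Initial: [p0]cbcbaba
Step 1: δ(p0, c) = (p1, □, L) → [p1]□□bcbaba
Step 2: δ(p1, □) = (p1, □, R) → □[p1]□bcbaba
Step 3: δ(p1, □) = (p1, □, R) → □□[p1]bcbaba
Step 4: δ(p1, b) = (p2, a, R) → □□a[p2]cbaba
Step 5: δ(p2, c) = (p1, a, L) → □□[p1]aababa

No transition is defined for δ(p1, a). By convention the machine halts and rejects.

State sequence: p0 → p1 → p1 → p1 → p2 → p1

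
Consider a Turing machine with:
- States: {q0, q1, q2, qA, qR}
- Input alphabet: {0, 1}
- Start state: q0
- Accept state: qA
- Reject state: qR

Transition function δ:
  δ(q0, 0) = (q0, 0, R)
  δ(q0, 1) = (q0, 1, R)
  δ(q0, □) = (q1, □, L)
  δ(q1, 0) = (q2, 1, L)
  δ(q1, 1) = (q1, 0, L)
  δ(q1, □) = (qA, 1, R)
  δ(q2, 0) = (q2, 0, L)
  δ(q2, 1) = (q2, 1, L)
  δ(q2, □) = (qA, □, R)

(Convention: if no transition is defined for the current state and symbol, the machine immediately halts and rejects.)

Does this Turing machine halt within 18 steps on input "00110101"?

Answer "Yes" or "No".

Execution trace:
Initial: [q0]00110101
Step 1: δ(q0, 0) = (q0, 0, R) → 0[q0]0110101
Step 2: δ(q0, 0) = (q0, 0, R) → 00[q0]110101
Step 3: δ(q0, 1) = (q0, 1, R) → 001[q0]10101
Step 4: δ(q0, 1) = (q0, 1, R) → 0011[q0]0101
Step 5: δ(q0, 0) = (q0, 0, R) → 00110[q0]101
Step 6: δ(q0, 1) = (q0, 1, R) → 001101[q0]01
Step 7: δ(q0, 0) = (q0, 0, R) → 0011010[q0]1
Step 8: δ(q0, 1) = (q0, 1, R) → 00110101[q0]□
Step 9: δ(q0, □) = (q1, □, L) → 0011010[q1]1□
Step 10: δ(q1, 1) = (q1, 0, L) → 001101[q1]00□
Step 11: δ(q1, 0) = (q2, 1, L) → 00110[q2]110□
Step 12: δ(q2, 1) = (q2, 1, L) → 0011[q2]0110□
Step 13: δ(q2, 0) = (q2, 0, L) → 001[q2]10110□
Step 14: δ(q2, 1) = (q2, 1, L) → 00[q2]110110□
Step 15: δ(q2, 1) = (q2, 1, L) → 0[q2]0110110□
Step 16: δ(q2, 0) = (q2, 0, L) → [q2]00110110□
Step 17: δ(q2, 0) = (q2, 0, L) → [q2]□00110110□
Step 18: δ(q2, □) = (qA, □, R) → □[qA]00110110□

The machine reaches the accept state qA and halts.
The machine halted after 18 steps (within the 18-step bound).

Answer: Yes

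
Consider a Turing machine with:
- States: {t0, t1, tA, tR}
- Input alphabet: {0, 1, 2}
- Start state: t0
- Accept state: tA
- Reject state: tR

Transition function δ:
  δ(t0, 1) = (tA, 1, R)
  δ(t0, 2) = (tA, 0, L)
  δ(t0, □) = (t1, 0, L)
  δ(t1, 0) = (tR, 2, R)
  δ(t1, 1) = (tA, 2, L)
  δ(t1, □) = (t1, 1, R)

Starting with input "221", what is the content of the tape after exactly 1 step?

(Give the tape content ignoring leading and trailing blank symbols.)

Execution trace:
Initial: [t0]221
Step 1: δ(t0, 2) = (tA, 0, L) → [tA]□021

The machine reaches the accept state tA and halts.

After 1 step, the tape (ignoring leading/trailing blanks) is: 021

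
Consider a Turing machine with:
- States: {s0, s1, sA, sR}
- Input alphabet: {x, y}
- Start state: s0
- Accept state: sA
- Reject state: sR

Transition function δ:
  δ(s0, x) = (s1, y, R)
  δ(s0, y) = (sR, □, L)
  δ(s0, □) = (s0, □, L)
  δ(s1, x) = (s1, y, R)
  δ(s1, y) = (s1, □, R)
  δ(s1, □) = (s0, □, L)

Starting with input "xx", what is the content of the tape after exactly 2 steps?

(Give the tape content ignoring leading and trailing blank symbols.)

Execution trace:
Initial: [s0]xx
Step 1: δ(s0, x) = (s1, y, R) → y[s1]x
Step 2: δ(s1, x) = (s1, y, R) → yy[s1]□

After 2 steps, the tape (ignoring leading/trailing blanks) is: yy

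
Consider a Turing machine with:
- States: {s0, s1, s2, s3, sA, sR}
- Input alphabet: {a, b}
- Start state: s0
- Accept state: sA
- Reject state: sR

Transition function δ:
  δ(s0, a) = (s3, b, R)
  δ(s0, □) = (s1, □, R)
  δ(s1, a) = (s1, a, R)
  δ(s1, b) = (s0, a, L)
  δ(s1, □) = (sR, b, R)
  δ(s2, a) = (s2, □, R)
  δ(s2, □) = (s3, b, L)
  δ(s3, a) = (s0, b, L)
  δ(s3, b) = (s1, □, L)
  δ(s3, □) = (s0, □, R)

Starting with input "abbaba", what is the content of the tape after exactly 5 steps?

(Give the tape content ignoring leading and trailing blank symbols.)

Execution trace:
Initial: [s0]abbaba
Step 1: δ(s0, a) = (s3, b, R) → b[s3]bbaba
Step 2: δ(s3, b) = (s1, □, L) → [s1]b□baba
Step 3: δ(s1, b) = (s0, a, L) → [s0]□a□baba
Step 4: δ(s0, □) = (s1, □, R) → □[s1]a□baba
Step 5: δ(s1, a) = (s1, a, R) → □a[s1]□baba

After 5 steps, the tape (ignoring leading/trailing blanks) is: a□baba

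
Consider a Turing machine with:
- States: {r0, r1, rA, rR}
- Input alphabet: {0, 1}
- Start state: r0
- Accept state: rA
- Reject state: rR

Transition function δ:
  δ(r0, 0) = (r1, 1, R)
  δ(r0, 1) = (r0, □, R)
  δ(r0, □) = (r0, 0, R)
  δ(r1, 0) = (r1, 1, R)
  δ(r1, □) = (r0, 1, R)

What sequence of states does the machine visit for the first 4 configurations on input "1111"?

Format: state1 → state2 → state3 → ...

Execution trace:
Initial: [r0]1111
Step 1: δ(r0, 1) = (r0, □, R) → □[r0]111
Step 2: δ(r0, 1) = (r0, □, R) → □□[r0]11
Step 3: δ(r0, 1) = (r0, □, R) → □□□[r0]1

State sequence: r0 → r0 → r0 → r0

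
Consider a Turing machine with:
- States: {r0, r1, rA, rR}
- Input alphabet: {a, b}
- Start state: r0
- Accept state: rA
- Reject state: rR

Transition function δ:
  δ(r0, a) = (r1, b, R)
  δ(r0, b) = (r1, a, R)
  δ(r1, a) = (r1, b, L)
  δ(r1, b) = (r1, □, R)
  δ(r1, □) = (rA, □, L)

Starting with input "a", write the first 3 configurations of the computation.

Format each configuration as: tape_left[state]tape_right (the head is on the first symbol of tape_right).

Transitions applied:
Step 1: δ(r0, a) = (r1, b, R)
Step 2: δ(r1, □) = (rA, □, L)

The first 3 configurations are:
[r0]a ⊢ b[r1]□ ⊢ [rA]b□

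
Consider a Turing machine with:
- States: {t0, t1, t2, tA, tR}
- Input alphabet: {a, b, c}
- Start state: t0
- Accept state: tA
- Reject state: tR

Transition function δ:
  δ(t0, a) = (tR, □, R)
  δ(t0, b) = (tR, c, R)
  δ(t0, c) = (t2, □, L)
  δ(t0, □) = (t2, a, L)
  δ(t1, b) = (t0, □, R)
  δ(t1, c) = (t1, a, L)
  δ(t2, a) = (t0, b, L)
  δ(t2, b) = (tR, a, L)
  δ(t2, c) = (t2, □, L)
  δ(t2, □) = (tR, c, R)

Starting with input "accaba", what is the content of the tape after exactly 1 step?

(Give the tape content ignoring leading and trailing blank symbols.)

Execution trace:
Initial: [t0]accaba
Step 1: δ(t0, a) = (tR, □, R) → □[tR]ccaba

The machine reaches the reject state tR and halts.

After 1 step, the tape (ignoring leading/trailing blanks) is: ccaba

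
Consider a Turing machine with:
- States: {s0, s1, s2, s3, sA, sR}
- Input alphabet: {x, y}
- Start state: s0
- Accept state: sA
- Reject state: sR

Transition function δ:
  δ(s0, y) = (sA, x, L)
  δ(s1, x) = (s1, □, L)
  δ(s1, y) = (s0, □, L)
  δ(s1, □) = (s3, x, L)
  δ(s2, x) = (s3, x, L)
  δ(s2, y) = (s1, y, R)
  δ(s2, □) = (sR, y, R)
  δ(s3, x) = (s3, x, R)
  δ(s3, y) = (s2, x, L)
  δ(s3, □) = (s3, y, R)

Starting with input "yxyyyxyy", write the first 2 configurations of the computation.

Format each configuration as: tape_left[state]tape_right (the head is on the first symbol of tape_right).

Transitions applied:
Step 1: δ(s0, y) = (sA, x, L)

The first 2 configurations are:
[s0]yxyyyxyy ⊢ [sA]□xxyyyxyy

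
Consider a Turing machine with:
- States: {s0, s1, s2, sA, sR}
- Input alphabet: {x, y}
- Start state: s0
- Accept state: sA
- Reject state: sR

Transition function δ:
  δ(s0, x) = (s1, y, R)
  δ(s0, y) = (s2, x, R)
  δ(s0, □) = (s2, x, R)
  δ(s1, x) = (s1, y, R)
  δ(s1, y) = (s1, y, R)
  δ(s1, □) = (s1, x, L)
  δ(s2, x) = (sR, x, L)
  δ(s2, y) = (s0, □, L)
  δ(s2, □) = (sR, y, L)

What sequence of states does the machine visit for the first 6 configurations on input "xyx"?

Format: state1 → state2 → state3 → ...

Execution trace:
Initial: [s0]xyx
Step 1: δ(s0, x) = (s1, y, R) → y[s1]yx
Step 2: δ(s1, y) = (s1, y, R) → yy[s1]x
Step 3: δ(s1, x) = (s1, y, R) → yyy[s1]□
Step 4: δ(s1, □) = (s1, x, L) → yy[s1]yx
Step 5: δ(s1, y) = (s1, y, R) → yyy[s1]x

State sequence: s0 → s1 → s1 → s1 → s1 → s1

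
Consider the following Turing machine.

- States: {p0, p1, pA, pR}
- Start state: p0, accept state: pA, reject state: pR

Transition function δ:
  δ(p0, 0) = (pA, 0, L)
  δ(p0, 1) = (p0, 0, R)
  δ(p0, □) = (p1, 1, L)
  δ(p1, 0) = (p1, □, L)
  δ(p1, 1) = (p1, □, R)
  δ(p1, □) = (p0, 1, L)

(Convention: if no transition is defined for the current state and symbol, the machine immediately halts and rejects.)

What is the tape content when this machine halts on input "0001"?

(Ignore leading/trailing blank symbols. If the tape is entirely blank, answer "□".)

Execution trace:
Initial: [p0]0001
Step 1: δ(p0, 0) = (pA, 0, L) → [pA]□0001

The machine reaches the accept state pA and halts.

Final tape (ignoring leading/trailing blanks): 0001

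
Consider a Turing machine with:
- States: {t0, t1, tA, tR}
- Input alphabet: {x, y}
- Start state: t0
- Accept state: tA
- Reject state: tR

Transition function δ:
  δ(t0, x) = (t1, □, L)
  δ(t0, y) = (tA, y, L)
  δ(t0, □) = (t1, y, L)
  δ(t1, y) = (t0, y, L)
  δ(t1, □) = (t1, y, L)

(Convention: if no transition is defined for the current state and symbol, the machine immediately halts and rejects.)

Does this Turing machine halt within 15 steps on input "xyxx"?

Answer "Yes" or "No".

Execution trace:
Initial: [t0]xyxx
Step 1: δ(t0, x) = (t1, □, L) → [t1]□□yxx
Step 2: δ(t1, □) = (t1, y, L) → [t1]□y□yxx
Step 3: δ(t1, □) = (t1, y, L) → [t1]□yy□yxx
Step 4: δ(t1, □) = (t1, y, L) → [t1]□yyy□yxx
Step 5: δ(t1, □) = (t1, y, L) → [t1]□yyyy□yxx
Step 6: δ(t1, □) = (t1, y, L) → [t1]□yyyyy□yxx
Step 7: δ(t1, □) = (t1, y, L) → [t1]□yyyyyy□yxx
Step 8: δ(t1, □) = (t1, y, L) → [t1]□yyyyyyy□yxx
Step 9: δ(t1, □) = (t1, y, L) → [t1]□yyyyyyyy□yxx
Step 10: δ(t1, □) = (t1, y, L) → [t1]□yyyyyyyyy□yxx
Step 11: δ(t1, □) = (t1, y, L) → [t1]□yyyyyyyyyy□yxx
Step 12: δ(t1, □) = (t1, y, L) → [t1]□yyyyyyyyyyy□yxx
Step 13: δ(t1, □) = (t1, y, L) → [t1]□yyyyyyyyyyyy□yxx
Step 14: δ(t1, □) = (t1, y, L) → [t1]□yyyyyyyyyyyyy□yxx
Step 15: δ(t1, □) = (t1, y, L) → [t1]□yyyyyyyyyyyyyy□yxx

The machine has not reached a halting state after 15 steps.
The machine did not halt within the 15-step bound.

Answer: No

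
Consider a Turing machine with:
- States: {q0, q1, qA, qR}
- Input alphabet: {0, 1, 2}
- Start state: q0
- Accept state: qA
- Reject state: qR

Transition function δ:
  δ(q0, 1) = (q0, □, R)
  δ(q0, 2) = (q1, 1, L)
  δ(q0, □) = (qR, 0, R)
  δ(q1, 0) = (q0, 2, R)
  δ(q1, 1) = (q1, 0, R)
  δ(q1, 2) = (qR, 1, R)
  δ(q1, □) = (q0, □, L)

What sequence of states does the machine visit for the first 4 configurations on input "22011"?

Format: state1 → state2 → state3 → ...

Execution trace:
Initial: [q0]22011
Step 1: δ(q0, 2) = (q1, 1, L) → [q1]□12011
Step 2: δ(q1, □) = (q0, □, L) → [q0]□□12011
Step 3: δ(q0, □) = (qR, 0, R) → 0[qR]□12011

The machine reaches the reject state qR and halts.

State sequence: q0 → q1 → q0 → qR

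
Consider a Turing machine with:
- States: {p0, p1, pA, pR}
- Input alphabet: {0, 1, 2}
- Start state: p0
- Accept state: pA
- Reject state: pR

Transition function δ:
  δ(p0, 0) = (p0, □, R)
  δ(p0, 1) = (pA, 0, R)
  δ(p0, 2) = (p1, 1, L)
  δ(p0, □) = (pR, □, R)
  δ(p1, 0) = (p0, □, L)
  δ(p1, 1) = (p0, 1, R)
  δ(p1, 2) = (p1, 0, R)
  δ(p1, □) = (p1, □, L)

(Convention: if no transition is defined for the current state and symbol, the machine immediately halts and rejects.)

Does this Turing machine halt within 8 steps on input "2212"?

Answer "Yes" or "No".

Execution trace:
Initial: [p0]2212
Step 1: δ(p0, 2) = (p1, 1, L) → [p1]□1212
Step 2: δ(p1, □) = (p1, □, L) → [p1]□□1212
Step 3: δ(p1, □) = (p1, □, L) → [p1]□□□1212
Step 4: δ(p1, □) = (p1, □, L) → [p1]□□□□1212
Step 5: δ(p1, □) = (p1, □, L) → [p1]□□□□□1212
Step 6: δ(p1, □) = (p1, □, L) → [p1]□□□□□□1212
Step 7: δ(p1, □) = (p1, □, L) → [p1]□□□□□□□1212
Step 8: δ(p1, □) = (p1, □, L) → [p1]□□□□□□□□1212

The machine has not reached a halting state after 8 steps.
The machine did not halt within the 8-step bound.

Answer: No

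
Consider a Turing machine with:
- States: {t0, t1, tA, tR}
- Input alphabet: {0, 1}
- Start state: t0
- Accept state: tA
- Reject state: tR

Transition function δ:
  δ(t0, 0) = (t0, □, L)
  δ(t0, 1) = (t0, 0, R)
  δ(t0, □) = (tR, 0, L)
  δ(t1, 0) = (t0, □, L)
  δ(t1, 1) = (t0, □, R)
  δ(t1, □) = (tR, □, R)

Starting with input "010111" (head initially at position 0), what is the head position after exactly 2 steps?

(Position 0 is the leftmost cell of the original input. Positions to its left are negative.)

Execution trace (head position shown):
Step 0: [t0]010111  (head at position 0)
Step 1: move left → [t0]□□10111  (head at position -1)
Step 2: move left → [tR]□0□10111  (head at position -2)

After 2 steps, the head is at position -2.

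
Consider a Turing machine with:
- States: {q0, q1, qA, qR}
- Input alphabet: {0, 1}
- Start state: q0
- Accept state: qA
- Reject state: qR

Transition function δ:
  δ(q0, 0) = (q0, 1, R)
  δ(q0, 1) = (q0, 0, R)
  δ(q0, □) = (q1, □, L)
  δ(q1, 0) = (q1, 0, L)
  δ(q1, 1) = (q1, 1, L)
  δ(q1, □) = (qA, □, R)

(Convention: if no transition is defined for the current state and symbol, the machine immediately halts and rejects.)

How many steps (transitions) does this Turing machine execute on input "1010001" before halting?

Execution trace:
Initial: [q0]1010001
Step 1: δ(q0, 1) = (q0, 0, R) → 0[q0]010001
Step 2: δ(q0, 0) = (q0, 1, R) → 01[q0]10001
Step 3: δ(q0, 1) = (q0, 0, R) → 010[q0]0001
Step 4: δ(q0, 0) = (q0, 1, R) → 0101[q0]001
Step 5: δ(q0, 0) = (q0, 1, R) → 01011[q0]01
Step 6: δ(q0, 0) = (q0, 1, R) → 010111[q0]1
Step 7: δ(q0, 1) = (q0, 0, R) → 0101110[q0]□
Step 8: δ(q0, □) = (q1, □, L) → 010111[q1]0□
Step 9: δ(q1, 0) = (q1, 0, L) → 01011[q1]10□
Step 10: δ(q1, 1) = (q1, 1, L) → 0101[q1]110□
Step 11: δ(q1, 1) = (q1, 1, L) → 010[q1]1110□
Step 12: δ(q1, 1) = (q1, 1, L) → 01[q1]01110□
Step 13: δ(q1, 0) = (q1, 0, L) → 0[q1]101110□
Step 14: δ(q1, 1) = (q1, 1, L) → [q1]0101110□
Step 15: δ(q1, 0) = (q1, 0, L) → [q1]□0101110□
Step 16: δ(q1, □) = (qA, □, R) → □[qA]0101110□

The machine reaches the accept state qA and halts.

The machine executed 16 steps before halting.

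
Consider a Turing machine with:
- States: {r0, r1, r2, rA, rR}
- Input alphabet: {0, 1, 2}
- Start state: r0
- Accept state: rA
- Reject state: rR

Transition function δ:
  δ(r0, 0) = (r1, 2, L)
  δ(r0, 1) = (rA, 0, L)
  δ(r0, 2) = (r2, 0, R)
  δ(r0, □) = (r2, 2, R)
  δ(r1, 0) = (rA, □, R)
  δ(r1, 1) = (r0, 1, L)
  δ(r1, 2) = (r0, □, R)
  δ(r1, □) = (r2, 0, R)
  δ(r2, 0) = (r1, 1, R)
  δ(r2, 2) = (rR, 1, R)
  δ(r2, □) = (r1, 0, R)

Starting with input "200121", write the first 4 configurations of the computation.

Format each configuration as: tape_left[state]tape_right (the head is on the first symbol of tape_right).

Transitions applied:
Step 1: δ(r0, 2) = (r2, 0, R)
Step 2: δ(r2, 0) = (r1, 1, R)
Step 3: δ(r1, 0) = (rA, □, R)

The first 4 configurations are:
[r0]200121 ⊢ 0[r2]00121 ⊢ 01[r1]0121 ⊢ 01□[rA]121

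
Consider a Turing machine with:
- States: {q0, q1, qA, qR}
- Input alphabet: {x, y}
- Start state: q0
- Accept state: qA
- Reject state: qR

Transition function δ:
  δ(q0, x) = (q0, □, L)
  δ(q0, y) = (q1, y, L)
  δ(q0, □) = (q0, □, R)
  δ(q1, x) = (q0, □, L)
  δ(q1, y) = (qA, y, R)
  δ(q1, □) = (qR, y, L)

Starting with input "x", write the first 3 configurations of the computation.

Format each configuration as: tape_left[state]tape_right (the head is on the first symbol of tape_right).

Transitions applied:
Step 1: δ(q0, x) = (q0, □, L)
Step 2: δ(q0, □) = (q0, □, R)

The first 3 configurations are:
[q0]x ⊢ [q0]□□ ⊢ □[q0]□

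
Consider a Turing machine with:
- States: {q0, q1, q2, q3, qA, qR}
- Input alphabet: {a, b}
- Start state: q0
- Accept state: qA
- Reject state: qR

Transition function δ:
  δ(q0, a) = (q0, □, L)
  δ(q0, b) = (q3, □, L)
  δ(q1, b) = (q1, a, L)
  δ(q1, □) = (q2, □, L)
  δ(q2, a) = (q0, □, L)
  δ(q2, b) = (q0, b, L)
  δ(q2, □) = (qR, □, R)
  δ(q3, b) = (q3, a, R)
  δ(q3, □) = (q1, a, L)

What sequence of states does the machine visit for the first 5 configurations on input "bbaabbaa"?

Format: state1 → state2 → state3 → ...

Execution trace:
Initial: [q0]bbaabbaa
Step 1: δ(q0, b) = (q3, □, L) → [q3]□□baabbaa
Step 2: δ(q3, □) = (q1, a, L) → [q1]□a□baabbaa
Step 3: δ(q1, □) = (q2, □, L) → [q2]□□a□baabbaa
Step 4: δ(q2, □) = (qR, □, R) → □[qR]□a□baabbaa

The machine reaches the reject state qR and halts.

State sequence: q0 → q3 → q1 → q2 → qR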